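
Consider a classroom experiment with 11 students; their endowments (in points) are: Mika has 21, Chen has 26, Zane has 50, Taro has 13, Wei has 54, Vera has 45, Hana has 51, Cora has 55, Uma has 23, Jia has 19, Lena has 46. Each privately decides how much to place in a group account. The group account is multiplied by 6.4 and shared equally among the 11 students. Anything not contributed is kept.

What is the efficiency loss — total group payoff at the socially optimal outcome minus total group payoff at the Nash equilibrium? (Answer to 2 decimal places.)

2176.20 points

The private return per contributed unit is 6.4/11 = 0.5818 < 1 for every player regardless of endowment, so the Nash equilibrium is zero contribution and the group total is Σ E_j = 21 + 26 + 50 + 13 + 54 + 45 + 51 + 55 + 23 + 19 + 46 = 403.
Each contributed unit returns 6.400 to the group, so the social optimum is full contribution by everyone: group total = 6.400 × 403 = 2579.20.
Efficiency loss = (6.400 − 1) × 403 = 2176.20.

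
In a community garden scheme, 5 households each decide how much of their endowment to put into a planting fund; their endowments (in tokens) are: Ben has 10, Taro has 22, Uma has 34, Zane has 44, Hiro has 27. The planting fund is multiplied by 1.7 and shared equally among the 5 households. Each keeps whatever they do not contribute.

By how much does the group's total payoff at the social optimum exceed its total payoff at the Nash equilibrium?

The private return per contributed unit is 1.7/5 = 0.3400 < 1 for every player regardless of endowment, so the Nash equilibrium is zero contribution and the group total is Σ E_j = 10 + 22 + 34 + 44 + 27 = 137.
Each contributed unit returns 1.700 to the group, so the social optimum is full contribution by everyone: group total = 1.700 × 137 = 232.90.
Efficiency loss = (1.700 − 1) × 137 = 95.90.

95.90 tokens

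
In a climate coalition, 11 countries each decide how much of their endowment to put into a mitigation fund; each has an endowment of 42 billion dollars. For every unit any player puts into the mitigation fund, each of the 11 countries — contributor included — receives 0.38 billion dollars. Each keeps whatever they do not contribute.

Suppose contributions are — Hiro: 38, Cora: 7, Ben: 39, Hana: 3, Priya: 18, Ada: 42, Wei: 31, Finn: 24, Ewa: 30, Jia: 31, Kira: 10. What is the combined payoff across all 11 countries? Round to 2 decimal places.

Total contributed: 38 + 7 + 39 + 3 + 18 + 42 + 31 + 24 + 30 + 31 + 10 = 273; total kept: 11 × 42 − 273 = 189.
The mitigation fund pays out 0.38 × 11 × 273 = 1141.14 in aggregate.
Group total = 189 + 1141.14 = 1330.14.

1330.14 billion dollars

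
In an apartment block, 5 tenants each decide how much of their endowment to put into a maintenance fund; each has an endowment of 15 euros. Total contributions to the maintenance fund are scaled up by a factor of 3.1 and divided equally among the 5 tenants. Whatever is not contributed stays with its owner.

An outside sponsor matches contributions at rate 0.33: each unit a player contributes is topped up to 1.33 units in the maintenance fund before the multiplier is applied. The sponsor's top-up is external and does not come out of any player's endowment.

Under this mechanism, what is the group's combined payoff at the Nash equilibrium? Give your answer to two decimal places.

75.00 euros

Even with the mechanism, each unit contributed returns only 3.1 × 1.33 / 5 = 0.8246 per unit of net cost, so contributing nothing is still dominant.
Everyone keeps their endowment and the group total is 5 × 15 = 75.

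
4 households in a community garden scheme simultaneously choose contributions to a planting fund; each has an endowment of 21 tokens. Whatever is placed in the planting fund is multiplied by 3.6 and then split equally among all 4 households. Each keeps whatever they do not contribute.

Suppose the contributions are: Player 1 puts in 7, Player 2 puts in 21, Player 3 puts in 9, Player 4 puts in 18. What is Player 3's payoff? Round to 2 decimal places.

61.50 tokens

Total contributed: 7 + 21 + 9 + 18 = 55.
Each receives 3.6 × 55 / 4 = 49.50 from the planting fund.
Player 3 keeps 21 − 9 = 12, so Player 3's payoff is 12 + 49.50 = 61.50.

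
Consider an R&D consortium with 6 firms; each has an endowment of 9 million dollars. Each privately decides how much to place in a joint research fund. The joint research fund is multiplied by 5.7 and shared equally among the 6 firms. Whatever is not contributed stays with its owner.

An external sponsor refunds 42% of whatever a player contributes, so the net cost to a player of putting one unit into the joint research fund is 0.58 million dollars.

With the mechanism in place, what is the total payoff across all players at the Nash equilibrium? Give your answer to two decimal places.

With the mechanism, a contributed unit returns (5.7/6) / 0.58 = 1.6379 per unit of net cost to the contributor — now above 1 — so contributing fully is weakly dominant for every player.
So the Nash equilibrium is full contribution by all 6; the group earns 6 × (9 × 0.42 + 5.7 × 9) = 330.48.

330.48 million dollars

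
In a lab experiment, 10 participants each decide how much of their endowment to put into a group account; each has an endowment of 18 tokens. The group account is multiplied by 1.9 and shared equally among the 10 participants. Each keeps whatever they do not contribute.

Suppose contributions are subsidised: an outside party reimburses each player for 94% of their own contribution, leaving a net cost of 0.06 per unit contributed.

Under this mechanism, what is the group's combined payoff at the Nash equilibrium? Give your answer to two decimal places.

With the mechanism, a contributed unit returns (1.9/10) / 0.06 = 3.1667 per unit of net cost to the contributor — now above 1 — so contributing fully is weakly dominant for every player.
So the Nash equilibrium is full contribution by all 10; the group earns 10 × (18 × 0.94 + 1.9 × 18) = 511.20.

511.20 tokens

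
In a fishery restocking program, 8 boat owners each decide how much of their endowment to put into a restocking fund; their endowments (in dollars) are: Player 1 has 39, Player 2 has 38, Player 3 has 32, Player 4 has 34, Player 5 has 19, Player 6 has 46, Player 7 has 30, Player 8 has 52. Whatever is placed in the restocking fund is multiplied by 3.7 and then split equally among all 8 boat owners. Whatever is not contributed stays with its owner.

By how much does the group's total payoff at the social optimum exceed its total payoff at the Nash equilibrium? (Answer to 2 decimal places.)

783.00 dollars

The private return per contributed unit is 3.7/8 = 0.4625 < 1 for every player regardless of endowment, so the Nash equilibrium is zero contribution and the group total is Σ E_j = 39 + 38 + 32 + 34 + 19 + 46 + 30 + 52 = 290.
Each contributed unit returns 3.700 to the group, so the social optimum is full contribution by everyone: group total = 3.700 × 290 = 1073.00.
Efficiency loss = (3.700 − 1) × 290 = 783.00.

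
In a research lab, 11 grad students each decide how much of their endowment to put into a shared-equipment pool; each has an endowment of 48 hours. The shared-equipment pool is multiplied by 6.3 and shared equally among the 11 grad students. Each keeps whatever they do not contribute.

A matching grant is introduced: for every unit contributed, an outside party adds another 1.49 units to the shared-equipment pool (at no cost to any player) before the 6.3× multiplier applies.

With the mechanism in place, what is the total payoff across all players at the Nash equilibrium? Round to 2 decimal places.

The effective private return per unit is now 6.3 × 2.49 / 11 = 1.4261 > 1, so every player's dominant strategy flips to full contribution.
So the Nash equilibrium is full contribution by all 11; the group earns 6.3 × 2.49 × 528 = 8282.74.

8282.74 hours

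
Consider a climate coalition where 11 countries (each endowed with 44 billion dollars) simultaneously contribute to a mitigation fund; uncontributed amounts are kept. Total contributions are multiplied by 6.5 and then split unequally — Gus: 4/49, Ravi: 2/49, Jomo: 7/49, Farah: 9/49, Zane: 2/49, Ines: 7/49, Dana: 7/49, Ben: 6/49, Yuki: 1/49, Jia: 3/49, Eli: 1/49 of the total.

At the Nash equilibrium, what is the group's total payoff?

A player with share s gets back 6.5·s per unit contributed, so full contribution is dominant for anyone with s > 1/6.5 = 0.1538 and zero contribution is dominant for anyone below.
The only share above 0.1538 is Farah's 9/49, contributing 44; the remaining 10 contribute 0. Total contributed: 44.
The mitigation fund pays out 6.5 × 44 = 286.00 in total (split across the unequal shares, but the aggregate is all that matters for the group sum).
The 10 free-riders keep 44 each, adding 440. Group total = 440 + 286.00 = 726.00.

726.00 billion dollars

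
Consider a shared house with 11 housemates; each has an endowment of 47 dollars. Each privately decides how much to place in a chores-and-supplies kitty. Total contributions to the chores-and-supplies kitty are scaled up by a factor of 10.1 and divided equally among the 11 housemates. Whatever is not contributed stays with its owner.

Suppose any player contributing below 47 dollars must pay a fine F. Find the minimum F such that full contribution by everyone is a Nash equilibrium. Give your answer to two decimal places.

3.85 dollars

Given the others contribute fully, the best deviation is to contribute 0 (any partial contribution still incurs the fine and gives up units whose private return 0.9182 is below 1).
Deviating from 47 to 0 saves 47 dollars but forfeits the deviator's share of the drop in the chores-and-supplies kitty: 10.1/11 × 47 = 43.15.
So the deviation gain is 47 − 43.15 = 3.85, and the fine must be at least 3.85 dollars to wipe it out.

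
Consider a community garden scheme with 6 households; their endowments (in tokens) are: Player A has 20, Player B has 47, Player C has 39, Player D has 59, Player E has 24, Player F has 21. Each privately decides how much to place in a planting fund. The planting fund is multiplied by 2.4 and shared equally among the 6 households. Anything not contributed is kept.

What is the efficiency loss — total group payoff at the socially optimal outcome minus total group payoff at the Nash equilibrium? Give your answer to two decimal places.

The private return per contributed unit is 2.4/6 = 0.4000 < 1 for every player regardless of endowment, so the Nash equilibrium is zero contribution and the group total is Σ E_j = 20 + 47 + 39 + 59 + 24 + 21 = 210.
Each contributed unit returns 2.400 to the group, so the social optimum is full contribution by everyone: group total = 2.400 × 210 = 504.00.
Efficiency loss = (2.400 − 1) × 210 = 294.00.

294.00 tokens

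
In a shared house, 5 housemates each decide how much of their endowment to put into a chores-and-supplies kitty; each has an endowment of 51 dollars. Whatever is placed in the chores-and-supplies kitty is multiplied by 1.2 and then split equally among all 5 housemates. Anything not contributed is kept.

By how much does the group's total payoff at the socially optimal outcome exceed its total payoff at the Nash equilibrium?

Each contributed unit returns 1.2/5 = 0.2400 to its contributor — below 1 — so contributing 0 is dominant for every player. At the Nash equilibrium everyone keeps their 51, and the group total is 5 × 51 = 255.
Each contributed unit returns 1.200 to the group as a whole (0.2400 to each of 5 players), which exceeds 1, so the social optimum is full contribution: group total = 1.200 × 255 = 306.00.
Efficiency loss = 306.00 − 255 = 51.00.

51.00 dollars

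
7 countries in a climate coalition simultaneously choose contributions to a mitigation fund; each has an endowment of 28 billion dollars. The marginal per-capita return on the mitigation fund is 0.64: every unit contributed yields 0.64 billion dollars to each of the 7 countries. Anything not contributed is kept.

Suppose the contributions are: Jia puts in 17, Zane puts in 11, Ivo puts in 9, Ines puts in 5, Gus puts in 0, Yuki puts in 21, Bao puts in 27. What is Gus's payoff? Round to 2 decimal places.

85.60 billion dollars

Total contributed: 17 + 11 + 9 + 5 + 0 + 21 + 27 = 90.
Each receives 0.64 × 90 = 57.60 from the mitigation fund.
Gus keeps 28 − 0 = 28, so Gus's payoff is 28 + 57.60 = 85.60.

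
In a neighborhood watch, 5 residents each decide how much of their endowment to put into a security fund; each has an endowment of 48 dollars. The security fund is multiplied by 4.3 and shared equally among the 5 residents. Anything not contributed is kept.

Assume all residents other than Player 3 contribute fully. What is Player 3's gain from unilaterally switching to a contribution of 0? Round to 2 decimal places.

Switching from a contribution of 48 to 0 lets Player 3 keep an extra 48 dollars, but lowers the security fund by 48, which costs Player 3 their own share of that drop: 4.3/5 × 48 = 41.28.
Net gain = 48 − 41.28 = 6.72. The private return per contributed unit (0.8600) is below 1, so free-riding is indeed the best response regardless of what the others do.

6.72 dollars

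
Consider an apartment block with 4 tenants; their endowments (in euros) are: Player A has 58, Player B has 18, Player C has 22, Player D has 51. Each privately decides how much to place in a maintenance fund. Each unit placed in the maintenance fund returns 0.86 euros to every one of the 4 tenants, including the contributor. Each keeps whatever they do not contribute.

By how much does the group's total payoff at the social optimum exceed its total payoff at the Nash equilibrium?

The private return per contributed unit is 0.86 < 1 for everyone, so the Nash equilibrium is zero contribution and the group total is Σ E_j = 58 + 18 + 22 + 51 = 149.
Each contributed unit returns 3.440 to the group, so the social optimum is full contribution by everyone: group total = 3.440 × 149 = 512.56.
Efficiency loss = (3.440 − 1) × 149 = 363.56.

363.56 euros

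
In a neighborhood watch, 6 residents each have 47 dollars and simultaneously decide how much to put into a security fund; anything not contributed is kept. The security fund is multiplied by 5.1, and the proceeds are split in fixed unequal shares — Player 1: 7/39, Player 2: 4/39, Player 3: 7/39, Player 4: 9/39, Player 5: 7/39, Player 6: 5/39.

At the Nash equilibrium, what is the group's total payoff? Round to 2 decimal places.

A player with share s gets back 5.1·s per unit contributed, so full contribution is dominant for anyone with s > 1/5.1 = 0.1961 and zero contribution is dominant for anyone below.
Only Player 4 (9/39) clears that bar, contributing 47; the remaining 5 contribute 0. Total contributed: 47.
The security fund pays out 5.1 × 47 = 239.70 in total (split across the unequal shares, but the aggregate is all that matters for the group sum).
The 5 free-riders keep 47 each, adding 235. Group total = 235 + 239.70 = 474.70.

474.70 dollars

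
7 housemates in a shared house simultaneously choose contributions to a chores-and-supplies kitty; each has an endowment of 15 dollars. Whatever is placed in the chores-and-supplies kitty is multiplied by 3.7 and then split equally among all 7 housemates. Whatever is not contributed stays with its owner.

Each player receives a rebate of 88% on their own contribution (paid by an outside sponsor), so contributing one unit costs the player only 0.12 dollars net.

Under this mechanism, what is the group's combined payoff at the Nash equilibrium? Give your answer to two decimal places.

The effective private return per unit is now (3.7/7) / 0.12 = 4.4048 > 1, so every player's dominant strategy flips to full contribution.
At the Nash equilibrium everyone contributes 15. Group total payoff = 7 × (15 × 0.88 + 3.7 × 15) = 480.90.

480.90 dollars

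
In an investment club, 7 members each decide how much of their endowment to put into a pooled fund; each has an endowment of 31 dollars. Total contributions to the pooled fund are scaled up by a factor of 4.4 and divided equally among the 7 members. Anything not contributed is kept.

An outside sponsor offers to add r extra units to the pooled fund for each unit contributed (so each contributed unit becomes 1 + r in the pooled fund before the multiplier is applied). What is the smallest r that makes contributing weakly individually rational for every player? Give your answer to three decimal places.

With matching at rate r, one contributed unit becomes (1 + r) in the pooled fund and returns 4.4 × (1 + r) / 7 to the contributor.
Setting this equal to 1: 1 + r = 7/4.4 = 1.5909.
So the minimum matching rate is r = 1.5909 − 1 = 0.591.

0.591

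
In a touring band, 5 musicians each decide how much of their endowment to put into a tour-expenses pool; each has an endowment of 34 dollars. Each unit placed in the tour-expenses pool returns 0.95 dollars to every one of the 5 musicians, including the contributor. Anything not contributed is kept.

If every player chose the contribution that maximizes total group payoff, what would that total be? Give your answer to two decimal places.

Each contributed unit returns 4.750 to the group as a whole (0.95 to each of 5 players), which exceeds 1, so the social optimum is full contribution: group total = 4.750 × 170 = 807.50.

807.50 dollars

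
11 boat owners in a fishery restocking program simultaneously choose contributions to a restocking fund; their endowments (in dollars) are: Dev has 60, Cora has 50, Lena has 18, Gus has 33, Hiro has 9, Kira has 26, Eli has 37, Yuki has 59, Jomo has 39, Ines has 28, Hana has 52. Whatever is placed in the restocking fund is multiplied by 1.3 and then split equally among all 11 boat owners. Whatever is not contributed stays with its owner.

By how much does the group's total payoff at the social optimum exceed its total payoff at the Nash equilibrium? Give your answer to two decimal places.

The private return per contributed unit is 1.3/11 = 0.1182 < 1 for every player regardless of endowment, so the Nash equilibrium is zero contribution and the group total is Σ E_j = 60 + 50 + 18 + 33 + 9 + 26 + 37 + 59 + 39 + 28 + 52 = 411.
Each contributed unit returns 1.300 to the group, so the social optimum is full contribution by everyone: group total = 1.300 × 411 = 534.30.
Efficiency loss = (1.300 − 1) × 411 = 123.30.

123.30 dollars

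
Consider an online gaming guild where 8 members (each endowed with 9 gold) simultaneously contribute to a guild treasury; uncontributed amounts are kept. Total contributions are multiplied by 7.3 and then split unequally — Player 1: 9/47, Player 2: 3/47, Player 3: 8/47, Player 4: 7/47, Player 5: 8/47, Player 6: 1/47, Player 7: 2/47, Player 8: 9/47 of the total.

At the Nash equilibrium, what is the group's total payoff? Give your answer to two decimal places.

For player j, contributing a unit is worthwhile iff 7.3 × (j's share) ≥ 1, i.e. iff j's share is at least 0.1370.
Player 1, Player 3, Player 4, Player 5 and Player 8 are above the threshold, contributing 9 each; the remaining 3 contribute 0. Total contributed: 45.
The guild treasury pays out 7.3 × 45 = 328.50 in total (split across the unequal shares, but the aggregate is all that matters for the group sum).
The 3 free-riders keep 9 each, adding 27. Group total = 27 + 328.50 = 355.50.

355.50 gold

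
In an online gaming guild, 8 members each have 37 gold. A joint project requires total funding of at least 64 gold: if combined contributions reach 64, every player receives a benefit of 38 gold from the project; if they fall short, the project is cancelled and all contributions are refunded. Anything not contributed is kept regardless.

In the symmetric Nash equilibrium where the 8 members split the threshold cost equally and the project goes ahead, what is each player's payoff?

67 gold

Equal share of the threshold: 64/8 = 8.
At this profile no one gains by cutting their contribution: any cut drops the total below 64, the project is cancelled, contributions are refunded, and the deviator ends with 37, which is less than 37 − 8 + 38 = 67. Contributing more than 8 just wastes the excess. So contributing exactly 8 is a best response.
Each player's payoff: 37 − 8 + 38 = 67.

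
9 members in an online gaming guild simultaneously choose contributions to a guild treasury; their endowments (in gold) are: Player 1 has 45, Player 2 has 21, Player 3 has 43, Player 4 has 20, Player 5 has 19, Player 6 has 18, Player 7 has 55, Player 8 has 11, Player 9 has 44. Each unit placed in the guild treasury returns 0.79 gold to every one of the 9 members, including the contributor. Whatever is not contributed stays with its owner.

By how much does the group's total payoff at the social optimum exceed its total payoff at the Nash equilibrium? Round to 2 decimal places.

1686.36 gold

The private return per contributed unit is 0.79 < 1 for everyone, so the Nash equilibrium is zero contribution and the group total is Σ E_j = 45 + 21 + 43 + 20 + 19 + 18 + 55 + 11 + 44 = 276.
Each contributed unit returns 7.110 to the group, so the social optimum is full contribution by everyone: group total = 7.110 × 276 = 1962.36.
Efficiency loss = (7.110 − 1) × 276 = 1686.36.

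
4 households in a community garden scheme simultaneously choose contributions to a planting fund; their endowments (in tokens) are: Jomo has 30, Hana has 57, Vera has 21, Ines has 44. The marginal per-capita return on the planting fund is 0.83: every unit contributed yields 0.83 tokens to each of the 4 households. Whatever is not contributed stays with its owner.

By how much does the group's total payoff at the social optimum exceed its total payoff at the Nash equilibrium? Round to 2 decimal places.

The private return per contributed unit is 0.83 < 1 for everyone, so the Nash equilibrium is zero contribution and the group total is Σ E_j = 30 + 57 + 21 + 44 = 152.
Each contributed unit returns 3.320 to the group, so the social optimum is full contribution by everyone: group total = 3.320 × 152 = 504.64.
Efficiency loss = (3.320 − 1) × 152 = 352.64.

352.64 tokens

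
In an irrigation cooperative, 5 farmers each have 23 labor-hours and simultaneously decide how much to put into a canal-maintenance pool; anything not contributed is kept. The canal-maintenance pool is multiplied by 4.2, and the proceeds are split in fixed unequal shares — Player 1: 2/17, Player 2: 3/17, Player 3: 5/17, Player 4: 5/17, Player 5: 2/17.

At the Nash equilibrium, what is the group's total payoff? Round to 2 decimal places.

262.20 labor-hours

Each unit j contributes comes back to j as 4.2 × (j's share), so j prefers to contribute only if that share exceeds 1/4.2 = 0.2381; otherwise keeping the unit dominates.
Player 3 and Player 4 are above the threshold, contributing 23 each; the remaining 3 contribute 0. Total contributed: 46.
The canal-maintenance pool pays out 4.2 × 46 = 193.20 in total (split across the unequal shares, but the aggregate is all that matters for the group sum).
The 3 free-riders keep 23 each, adding 69. Group total = 69 + 193.20 = 262.20.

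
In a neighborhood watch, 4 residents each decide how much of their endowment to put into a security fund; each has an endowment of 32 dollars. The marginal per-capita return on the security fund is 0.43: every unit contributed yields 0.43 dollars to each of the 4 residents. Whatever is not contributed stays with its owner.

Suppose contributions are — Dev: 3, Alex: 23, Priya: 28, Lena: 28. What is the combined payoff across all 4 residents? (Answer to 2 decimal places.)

Total contributed: 3 + 23 + 28 + 28 = 82; total kept: 4 × 32 − 82 = 46.
The security fund pays out 0.43 × 4 × 82 = 141.04 in aggregate.
Group total = 46 + 141.04 = 187.04.

187.04 dollars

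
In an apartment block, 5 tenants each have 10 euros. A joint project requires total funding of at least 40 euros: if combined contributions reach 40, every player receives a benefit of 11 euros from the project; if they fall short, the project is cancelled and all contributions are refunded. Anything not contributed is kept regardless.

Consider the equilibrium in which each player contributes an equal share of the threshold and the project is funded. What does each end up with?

13 euros

Equal share of the threshold: 40/5 = 8.
At this profile no one gains by cutting their contribution: any cut drops the total below 40, the project is cancelled, contributions are refunded, and the deviator ends with 10, which is less than 10 − 8 + 11 = 13. Contributing more than 8 just wastes the excess. So contributing exactly 8 is a best response.
Each player's payoff: 10 − 8 + 11 = 13.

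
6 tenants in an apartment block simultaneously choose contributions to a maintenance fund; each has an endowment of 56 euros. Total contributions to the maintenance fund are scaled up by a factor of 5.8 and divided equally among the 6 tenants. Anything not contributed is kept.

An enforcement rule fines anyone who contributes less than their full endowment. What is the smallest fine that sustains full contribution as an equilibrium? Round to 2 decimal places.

Given the others contribute fully, the best deviation is to contribute 0 (any partial contribution still incurs the fine and gives up units whose private return 0.9667 is below 1).
Deviating from 56 to 0 saves 56 euros but forfeits the deviator's share of the drop in the maintenance fund: 5.8/6 × 56 = 54.13.
So the deviation gain is 56 − 54.13 = 1.87, and the fine must be at least 1.87 euros to wipe it out.

1.87 euros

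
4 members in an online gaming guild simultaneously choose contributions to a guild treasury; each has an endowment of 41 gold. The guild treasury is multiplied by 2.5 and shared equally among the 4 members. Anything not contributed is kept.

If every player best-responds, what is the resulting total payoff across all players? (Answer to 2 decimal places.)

164.00 gold

Each contributed unit returns 2.5/4 = 0.6250 to its contributor — below 1 — so contributing 0 is dominant for every player. At the Nash equilibrium everyone keeps their 41, and the group total is 4 × 41 = 164.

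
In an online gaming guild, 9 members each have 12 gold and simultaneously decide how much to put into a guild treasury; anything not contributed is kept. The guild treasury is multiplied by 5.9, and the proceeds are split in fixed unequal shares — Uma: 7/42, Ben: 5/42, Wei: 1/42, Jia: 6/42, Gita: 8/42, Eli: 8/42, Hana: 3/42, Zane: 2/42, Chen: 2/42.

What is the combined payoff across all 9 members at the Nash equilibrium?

225.60 gold

A player with share s gets back 5.9·s per unit contributed, so full contribution is dominant for anyone with s > 1/5.9 = 0.1695 and zero contribution is dominant for anyone below.
Gita and Eli are above the threshold, contributing 12 each; the remaining 7 contribute 0. Total contributed: 24.
The guild treasury pays out 5.9 × 24 = 141.60 in total (split across the unequal shares, but the aggregate is all that matters for the group sum).
The 7 free-riders keep 12 each, adding 84. Group total = 84 + 141.60 = 225.60.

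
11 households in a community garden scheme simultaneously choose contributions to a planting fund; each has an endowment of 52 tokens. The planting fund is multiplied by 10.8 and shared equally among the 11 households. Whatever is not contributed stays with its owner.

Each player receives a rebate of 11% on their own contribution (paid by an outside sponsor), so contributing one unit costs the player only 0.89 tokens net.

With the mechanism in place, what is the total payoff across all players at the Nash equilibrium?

The effective private return per unit is now (10.8/11) / 0.89 = 1.1032 > 1, so every player's dominant strategy flips to full contribution.
So the Nash equilibrium is full contribution by all 11; the group earns 11 × (52 × 0.11 + 10.8 × 52) = 6240.52.

6240.52 tokens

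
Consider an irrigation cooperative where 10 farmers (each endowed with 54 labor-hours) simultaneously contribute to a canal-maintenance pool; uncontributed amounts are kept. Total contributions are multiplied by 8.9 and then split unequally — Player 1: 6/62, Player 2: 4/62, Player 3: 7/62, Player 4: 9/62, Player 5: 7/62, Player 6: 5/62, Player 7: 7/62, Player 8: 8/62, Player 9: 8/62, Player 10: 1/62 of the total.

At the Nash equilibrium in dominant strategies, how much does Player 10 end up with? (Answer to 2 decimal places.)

Player j's private return per contributed unit is 8.9 × (j's share). Contributing is weakly dominant for j when that share is at least 1/8.9 = 0.1124, and contributing 0 is dominant otherwise.
The shares above 0.1124 belong to Player 3, Player 4, Player 5, Player 7, Player 8 and Player 9, contributing 54 each; the remaining 4 contribute 0. Total contributed: 324.
Player 10 keeps 54 and receives 8.9 × 324 × 1/62 = 46.51 from the canal-maintenance pool, for a payoff of 100.51.

100.51 labor-hours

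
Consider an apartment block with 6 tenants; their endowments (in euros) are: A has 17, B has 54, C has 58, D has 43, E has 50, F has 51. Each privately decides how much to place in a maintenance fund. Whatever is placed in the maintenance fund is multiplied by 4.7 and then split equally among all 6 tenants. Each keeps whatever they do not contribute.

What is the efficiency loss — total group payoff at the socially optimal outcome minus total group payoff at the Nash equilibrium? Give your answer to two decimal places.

The private return per contributed unit is 4.7/6 = 0.7833 < 1 for every player regardless of endowment, so the Nash equilibrium is zero contribution and the group total is Σ E_j = 17 + 54 + 58 + 43 + 50 + 51 = 273.
Each contributed unit returns 4.700 to the group, so the social optimum is full contribution by everyone: group total = 4.700 × 273 = 1283.10.
Efficiency loss = (4.700 − 1) × 273 = 1010.10.

1010.10 euros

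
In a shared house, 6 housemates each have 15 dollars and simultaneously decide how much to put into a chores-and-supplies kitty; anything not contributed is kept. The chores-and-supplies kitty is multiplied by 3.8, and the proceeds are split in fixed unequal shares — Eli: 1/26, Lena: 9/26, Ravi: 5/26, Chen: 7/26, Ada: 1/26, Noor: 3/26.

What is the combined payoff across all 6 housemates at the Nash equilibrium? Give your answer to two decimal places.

A player with share s gets back 3.8·s per unit contributed, so full contribution is dominant for anyone with s > 1/3.8 = 0.2632 and zero contribution is dominant for anyone below.
Lena and Chen are above the threshold, contributing 15 each; the remaining 4 contribute 0. Total contributed: 30.
The chores-and-supplies kitty pays out 3.8 × 30 = 114.00 in total (split across the unequal shares, but the aggregate is all that matters for the group sum).
The 4 free-riders keep 15 each, adding 60. Group total = 60 + 114.00 = 174.00.

174.00 dollars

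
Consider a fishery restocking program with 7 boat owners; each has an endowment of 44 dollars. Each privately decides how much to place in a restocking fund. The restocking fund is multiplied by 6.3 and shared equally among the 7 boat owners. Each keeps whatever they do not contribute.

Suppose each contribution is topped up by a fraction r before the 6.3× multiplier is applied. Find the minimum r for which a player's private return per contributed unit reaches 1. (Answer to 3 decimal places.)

With matching at rate r, one contributed unit becomes (1 + r) in the restocking fund and returns 6.3 × (1 + r) / 7 to the contributor.
Setting this equal to 1: 1 + r = 7/6.3 = 1.1111.
So the minimum matching rate is r = 1.1111 − 1 = 0.111.

0.111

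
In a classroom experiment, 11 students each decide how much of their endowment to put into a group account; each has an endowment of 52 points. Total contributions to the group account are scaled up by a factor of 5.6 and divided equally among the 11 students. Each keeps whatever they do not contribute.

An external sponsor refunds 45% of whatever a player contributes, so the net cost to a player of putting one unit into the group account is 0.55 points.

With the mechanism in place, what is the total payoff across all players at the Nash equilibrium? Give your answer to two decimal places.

572.00 points

The effective private return is (5.6/11) / 0.55 = 0.9256, which is still under 1, so the mechanism doesn't change anyone's dominant strategy: zero contribution.
At the Nash equilibrium no one contributes; group total payoff = 11 × 52 = 572.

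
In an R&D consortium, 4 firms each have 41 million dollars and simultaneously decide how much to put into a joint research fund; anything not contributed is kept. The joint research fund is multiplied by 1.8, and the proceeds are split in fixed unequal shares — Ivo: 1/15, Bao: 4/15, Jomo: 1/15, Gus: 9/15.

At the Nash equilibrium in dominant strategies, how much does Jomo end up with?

For player j, contributing a unit is worthwhile iff 1.8 × (j's share) ≥ 1, i.e. iff j's share is at least 0.5556.
Only Gus (9/15) clears that bar, contributing 41; the remaining 3 contribute 0. Total contributed: 41.
Jomo keeps 41 and receives 1.8 × 41 × 1/15 = 4.92 from the joint research fund, for a payoff of 45.92.

45.92 million dollars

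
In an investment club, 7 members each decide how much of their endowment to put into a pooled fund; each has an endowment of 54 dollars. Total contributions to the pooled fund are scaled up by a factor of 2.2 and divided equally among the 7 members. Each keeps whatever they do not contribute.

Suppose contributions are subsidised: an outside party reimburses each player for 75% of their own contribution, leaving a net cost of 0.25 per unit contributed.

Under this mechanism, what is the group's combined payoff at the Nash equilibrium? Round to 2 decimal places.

With the mechanism, a contributed unit returns (2.2/7) / 0.25 = 1.2571 per unit of net cost to the contributor — now above 1 — so contributing fully is weakly dominant for every player.
At the Nash equilibrium everyone contributes 54. Group total payoff = 7 × (54 × 0.75 + 2.2 × 54) = 1115.10.

1115.10 dollars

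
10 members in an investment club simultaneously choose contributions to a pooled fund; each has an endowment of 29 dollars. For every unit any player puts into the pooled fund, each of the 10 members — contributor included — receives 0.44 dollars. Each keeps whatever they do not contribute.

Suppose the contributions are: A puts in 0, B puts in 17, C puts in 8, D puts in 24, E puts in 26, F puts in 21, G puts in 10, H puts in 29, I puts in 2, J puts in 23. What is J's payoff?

Total contributed: 0 + 17 + 8 + 24 + 26 + 21 + 10 + 29 + 2 + 23 = 160.
Each receives 0.44 × 160 = 70.40 from the pooled fund.
J keeps 29 − 23 = 6, so J's payoff is 6 + 70.40 = 76.40.

76.40 dollars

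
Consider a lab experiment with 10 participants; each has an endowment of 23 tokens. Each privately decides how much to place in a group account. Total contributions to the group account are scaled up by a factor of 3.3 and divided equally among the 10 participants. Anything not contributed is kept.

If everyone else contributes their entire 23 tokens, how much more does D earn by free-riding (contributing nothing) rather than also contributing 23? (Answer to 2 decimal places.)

Switching from a contribution of 23 to 0 lets D keep an extra 23 tokens, but lowers the group account by 23, which costs D their own share of that drop: 3.3/10 × 23 = 7.59.
Net gain = 23 − 7.59 = 15.41. The private return per contributed unit (0.3300) is below 1, so free-riding is indeed the best response regardless of what the others do.

15.41 tokens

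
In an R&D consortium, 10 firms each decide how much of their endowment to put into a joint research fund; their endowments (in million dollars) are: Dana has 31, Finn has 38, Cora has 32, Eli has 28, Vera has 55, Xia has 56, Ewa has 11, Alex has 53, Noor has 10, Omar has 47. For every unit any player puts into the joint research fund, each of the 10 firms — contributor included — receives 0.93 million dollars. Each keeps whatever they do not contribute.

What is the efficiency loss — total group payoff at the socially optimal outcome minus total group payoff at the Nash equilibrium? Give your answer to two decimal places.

2996.30 million dollars

The private return per contributed unit is 0.93 < 1 for everyone, so the Nash equilibrium is zero contribution and the group total is Σ E_j = 31 + 38 + 32 + 28 + 55 + 56 + 11 + 53 + 10 + 47 = 361.
Each contributed unit returns 9.300 to the group, so the social optimum is full contribution by everyone: group total = 9.300 × 361 = 3357.30.
Efficiency loss = (9.300 − 1) × 361 = 2996.30.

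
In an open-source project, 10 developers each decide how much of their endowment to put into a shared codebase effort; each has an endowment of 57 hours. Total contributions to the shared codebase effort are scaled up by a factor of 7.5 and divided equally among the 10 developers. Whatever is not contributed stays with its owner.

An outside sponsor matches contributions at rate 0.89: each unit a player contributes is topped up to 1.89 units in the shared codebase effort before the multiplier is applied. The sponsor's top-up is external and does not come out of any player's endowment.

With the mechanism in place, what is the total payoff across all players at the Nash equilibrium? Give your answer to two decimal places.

The effective private return per unit is now 7.5 × 1.89 / 10 = 1.4175 > 1, so every player's dominant strategy flips to full contribution.
So the Nash equilibrium is full contribution by all 10; the group earns 7.5 × 1.89 × 570 = 8079.75.

8079.75 hours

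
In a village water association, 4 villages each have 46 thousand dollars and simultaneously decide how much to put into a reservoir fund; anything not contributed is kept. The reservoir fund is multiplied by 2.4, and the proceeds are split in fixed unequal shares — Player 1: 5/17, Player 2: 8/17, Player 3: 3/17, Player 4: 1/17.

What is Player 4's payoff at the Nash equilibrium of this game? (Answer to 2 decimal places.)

Player j's private return per contributed unit is 2.4 × (j's share). Contributing is weakly dominant for j when that share is at least 1/2.4 = 0.4167, and contributing 0 is dominant otherwise.
Player 2 alone (share 8/17) is above the threshold, contributing 46; the remaining 3 contribute 0. Total contributed: 46.
Player 4 keeps 46 and receives 2.4 × 46 × 1/17 = 6.49 from the reservoir fund, for a payoff of 52.49.

52.49 thousand dollars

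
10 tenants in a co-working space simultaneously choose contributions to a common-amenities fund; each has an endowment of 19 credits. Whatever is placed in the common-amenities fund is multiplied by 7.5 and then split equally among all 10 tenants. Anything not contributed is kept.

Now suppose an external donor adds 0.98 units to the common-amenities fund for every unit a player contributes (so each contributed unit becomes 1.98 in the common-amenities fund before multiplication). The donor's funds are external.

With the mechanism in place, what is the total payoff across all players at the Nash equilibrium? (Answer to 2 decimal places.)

The effective private return per unit is now 7.5 × 1.98 / 10 = 1.4850 > 1, so every player's dominant strategy flips to full contribution.
So the Nash equilibrium is full contribution by all 10; the group earns 7.5 × 1.98 × 190 = 2821.50.

2821.50 credits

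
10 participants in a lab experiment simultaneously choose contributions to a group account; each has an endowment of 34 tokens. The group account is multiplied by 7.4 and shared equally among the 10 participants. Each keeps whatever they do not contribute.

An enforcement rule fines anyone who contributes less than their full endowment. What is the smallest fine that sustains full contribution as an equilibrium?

8.84 tokens

Given the others contribute fully, the best deviation is to contribute 0 (any partial contribution still incurs the fine and gives up units whose private return 0.7400 is below 1).
Deviating from 34 to 0 saves 34 tokens but forfeits the deviator's share of the drop in the group account: 7.4/10 × 34 = 25.16.
So the deviation gain is 34 − 25.16 = 8.84, and the fine must be at least 8.84 tokens to wipe it out.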